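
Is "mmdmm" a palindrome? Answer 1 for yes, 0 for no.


Input: mmdmm
Reversed: mmdmm
  Compare pos 0 ('m') with pos 4 ('m'): match
  Compare pos 1 ('m') with pos 3 ('m'): match
Result: palindrome

1


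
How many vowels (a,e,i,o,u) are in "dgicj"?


Input: dgicj
Checking each character:
  'd' at position 0: consonant
  'g' at position 1: consonant
  'i' at position 2: vowel (running total: 1)
  'c' at position 3: consonant
  'j' at position 4: consonant
Total vowels: 1

1


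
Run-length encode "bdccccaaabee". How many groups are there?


Input: bdccccaaabee
Scanning for consecutive runs:
  Group 1: 'b' x 1 (positions 0-0)
  Group 2: 'd' x 1 (positions 1-1)
  Group 3: 'c' x 4 (positions 2-5)
  Group 4: 'a' x 3 (positions 6-8)
  Group 5: 'b' x 1 (positions 9-9)
  Group 6: 'e' x 2 (positions 10-11)
Total groups: 6

6


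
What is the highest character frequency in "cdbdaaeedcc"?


Input: cdbdaaeedcc
Character counts:
  'a': 2
  'b': 1
  'c': 3
  'd': 3
  'e': 2
Maximum frequency: 3

3


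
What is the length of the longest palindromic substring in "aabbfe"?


Input: "aabbfe"
Checking substrings for palindromes:
  [0:2] "aa" (len 2) => palindrome
  [2:4] "bb" (len 2) => palindrome
Longest palindromic substring: "aa" with length 2

2


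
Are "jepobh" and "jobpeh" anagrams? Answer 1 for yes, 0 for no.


Strings: "jepobh", "jobpeh"
Sorted first:  behjop
Sorted second: behjop
Sorted forms match => anagrams

1


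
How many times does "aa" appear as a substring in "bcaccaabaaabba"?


Searching for "aa" in "bcaccaabaaabba"
Scanning each position:
  Position 0: "bc" => no
  Position 1: "ca" => no
  Position 2: "ac" => no
  Position 3: "cc" => no
  Position 4: "ca" => no
  Position 5: "aa" => MATCH
  Position 6: "ab" => no
  Position 7: "ba" => no
  Position 8: "aa" => MATCH
  Position 9: "aa" => MATCH
  Position 10: "ab" => no
  Position 11: "bb" => no
  Position 12: "ba" => no
Total occurrences: 3

3


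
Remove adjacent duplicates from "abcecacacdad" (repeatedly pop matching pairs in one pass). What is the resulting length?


Input: abcecacacdad
Stack-based adjacent duplicate removal:
  Read 'a': push. Stack: a
  Read 'b': push. Stack: ab
  Read 'c': push. Stack: abc
  Read 'e': push. Stack: abce
  Read 'c': push. Stack: abcec
  Read 'a': push. Stack: abceca
  Read 'c': push. Stack: abcecac
  Read 'a': push. Stack: abcecaca
  Read 'c': push. Stack: abcecacac
  Read 'd': push. Stack: abcecacacd
  Read 'a': push. Stack: abcecacacda
  Read 'd': push. Stack: abcecacacdad
Final stack: "abcecacacdad" (length 12)

12


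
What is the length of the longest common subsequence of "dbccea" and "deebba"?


LCS of "dbccea" and "deebba"
DP table:
           d    e    e    b    b    a
      0    0    0    0    0    0    0
  d   0    1    1    1    1    1    1
  b   0    1    1    1    2    2    2
  c   0    1    1    1    2    2    2
  c   0    1    1    1    2    2    2
  e   0    1    2    2    2    2    2
  a   0    1    2    2    2    2    3
LCS length = dp[6][6] = 3

3


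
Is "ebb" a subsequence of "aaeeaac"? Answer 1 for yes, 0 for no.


Check if "ebb" is a subsequence of "aaeeaac"
Greedy scan:
  Position 0 ('a'): no match needed
  Position 1 ('a'): no match needed
  Position 2 ('e'): matches sub[0] = 'e'
  Position 3 ('e'): no match needed
  Position 4 ('a'): no match needed
  Position 5 ('a'): no match needed
  Position 6 ('c'): no match needed
Only matched 1/3 characters => not a subsequence

0


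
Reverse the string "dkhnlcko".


Input: dkhnlcko
Reading characters right to left:
  Position 7: 'o'
  Position 6: 'k'
  Position 5: 'c'
  Position 4: 'l'
  Position 3: 'n'
  Position 2: 'h'
  Position 1: 'k'
  Position 0: 'd'
Reversed: okclnhkd

okclnhkd


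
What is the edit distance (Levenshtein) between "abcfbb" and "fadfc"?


Computing edit distance: "abcfbb" -> "fadfc"
DP table:
           f    a    d    f    c
      0    1    2    3    4    5
  a   1    1    1    2    3    4
  b   2    2    2    2    3    4
  c   3    3    3    3    3    3
  f   4    3    4    4    3    4
  b   5    4    4    5    4    4
  b   6    5    5    5    5    5
Edit distance = dp[6][5] = 5

5


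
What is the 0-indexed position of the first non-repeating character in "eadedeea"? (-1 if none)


Input: eadedeea
Character frequencies:
  'a': 2
  'd': 2
  'e': 4
Scanning left to right for freq == 1:
  Position 0 ('e'): freq=4, skip
  Position 1 ('a'): freq=2, skip
  Position 2 ('d'): freq=2, skip
  Position 3 ('e'): freq=4, skip
  Position 4 ('d'): freq=2, skip
  Position 5 ('e'): freq=4, skip
  Position 6 ('e'): freq=4, skip
  Position 7 ('a'): freq=2, skip
  No unique character found => answer = -1

-1


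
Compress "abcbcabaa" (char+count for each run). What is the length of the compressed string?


Input: abcbcabaa
Runs:
  'a' x 1 => "a1"
  'b' x 1 => "b1"
  'c' x 1 => "c1"
  'b' x 1 => "b1"
  'c' x 1 => "c1"
  'a' x 1 => "a1"
  'b' x 1 => "b1"
  'a' x 2 => "a2"
Compressed: "a1b1c1b1c1a1b1a2"
Compressed length: 16

16


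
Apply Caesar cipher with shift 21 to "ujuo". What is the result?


Caesar cipher: shift "ujuo" by 21
  'u' (pos 20) + 21 = pos 15 = 'p'
  'j' (pos 9) + 21 = pos 4 = 'e'
  'u' (pos 20) + 21 = pos 15 = 'p'
  'o' (pos 14) + 21 = pos 9 = 'j'
Result: pepj

pepj


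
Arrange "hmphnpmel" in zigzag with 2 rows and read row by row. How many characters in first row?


Zigzag "hmphnpmel" into 2 rows:
Placing characters:
  'h' => row 0
  'm' => row 1
  'p' => row 0
  'h' => row 1
  'n' => row 0
  'p' => row 1
  'm' => row 0
  'e' => row 1
  'l' => row 0
Rows:
  Row 0: "hpnml"
  Row 1: "mhpe"
First row length: 5

5


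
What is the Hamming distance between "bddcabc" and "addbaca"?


Comparing "bddcabc" and "addbaca" position by position:
  Position 0: 'b' vs 'a' => differ
  Position 1: 'd' vs 'd' => same
  Position 2: 'd' vs 'd' => same
  Position 3: 'c' vs 'b' => differ
  Position 4: 'a' vs 'a' => same
  Position 5: 'b' vs 'c' => differ
  Position 6: 'c' vs 'a' => differ
Total differences (Hamming distance): 4

4


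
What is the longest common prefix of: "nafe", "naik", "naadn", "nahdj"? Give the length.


Words: nafe, naik, naadn, nahdj
  Position 0: all 'n' => match
  Position 1: all 'a' => match
  Position 2: ('f', 'i', 'a', 'h') => mismatch, stop
LCP = "na" (length 2)

2


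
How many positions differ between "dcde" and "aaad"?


Comparing "dcde" and "aaad" position by position:
  Position 0: 'd' vs 'a' => DIFFER
  Position 1: 'c' vs 'a' => DIFFER
  Position 2: 'd' vs 'a' => DIFFER
  Position 3: 'e' vs 'd' => DIFFER
Positions that differ: 4

4


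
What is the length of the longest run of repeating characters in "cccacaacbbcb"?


Input: "cccacaacbbcb"
Scanning for longest run:
  Position 1 ('c'): continues run of 'c', length=2
  Position 2 ('c'): continues run of 'c', length=3
  Position 3 ('a'): new char, reset run to 1
  Position 4 ('c'): new char, reset run to 1
  Position 5 ('a'): new char, reset run to 1
  Position 6 ('a'): continues run of 'a', length=2
  Position 7 ('c'): new char, reset run to 1
  Position 8 ('b'): new char, reset run to 1
  Position 9 ('b'): continues run of 'b', length=2
  Position 10 ('c'): new char, reset run to 1
  Position 11 ('b'): new char, reset run to 1
Longest run: 'c' with length 3

3


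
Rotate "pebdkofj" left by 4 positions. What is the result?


Input: "pebdkofj", rotate left by 4
First 4 characters: "pebd"
Remaining characters: "kofj"
Concatenate remaining + first: "kofj" + "pebd" = "kofjpebd"

kofjpebd


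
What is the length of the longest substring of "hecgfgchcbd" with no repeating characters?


Input: "hecgfgchcbd"
Sliding window (track last position of each char):
  Position 0 ('h'): window [0,0] length 1 -- new best
  Position 1 ('e'): window [0,1] length 2 -- new best
  Position 2 ('c'): window [0,2] length 3 -- new best
  Position 3 ('g'): window [0,3] length 4 -- new best
  Position 4 ('f'): window [0,4] length 5 -- new best
  Position 5 ('g'): repeat (last at 3), move window start to 4
  Position 5 ('g'): window [4,5] length 2
  Position 6 ('c'): window [4,6] length 3
  Position 7 ('h'): window [4,7] length 4
  Position 8 ('c'): repeat (last at 6), move window start to 7
  Position 8 ('c'): window [7,8] length 2
  Position 9 ('b'): window [7,9] length 3
  Position 10 ('d'): window [7,10] length 4
Longest substring with no repeats: "hecgf" with length 5

5


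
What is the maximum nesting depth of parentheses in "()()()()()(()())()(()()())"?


Input: "()()()()()(()())()(()()())"
Tracking depth:
  Position 0 '(': depth becomes 1
  Position 1 ')': depth becomes 0
  Position 2 '(': depth becomes 1
  Position 3 ')': depth becomes 0
  Position 4 '(': depth becomes 1
  Position 5 ')': depth becomes 0
  Position 6 '(': depth becomes 1
  Position 7 ')': depth becomes 0
  Position 8 '(': depth becomes 1
  Position 9 ')': depth becomes 0
  Position 10 '(': depth becomes 1
  Position 11 '(': depth becomes 2
  Position 12 ')': depth becomes 1
  Position 13 '(': depth becomes 2
  Position 14 ')': depth becomes 1
  Position 15 ')': depth becomes 0
  Position 16 '(': depth becomes 1
  Position 17 ')': depth becomes 0
  Position 18 '(': depth becomes 1
  Position 19 '(': depth becomes 2
  Position 20 ')': depth becomes 1
  Position 21 '(': depth becomes 2
  Position 22 ')': depth becomes 1
  Position 23 '(': depth becomes 2
  Position 24 ')': depth becomes 1
  Position 25 ')': depth becomes 0
Maximum depth reached: 2

2


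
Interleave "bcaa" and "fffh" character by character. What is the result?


Interleaving "bcaa" and "fffh":
  Position 0: 'b' from first, 'f' from second => "bf"
  Position 1: 'c' from first, 'f' from second => "cf"
  Position 2: 'a' from first, 'f' from second => "af"
  Position 3: 'a' from first, 'h' from second => "ah"
Result: bfcfafah

bfcfafah


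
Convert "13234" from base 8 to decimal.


Input: "13234" in base 8
Positional expansion:
  Digit '1' (value 1) x 8^4 = 4096
  Digit '3' (value 3) x 8^3 = 1536
  Digit '2' (value 2) x 8^2 = 128
  Digit '3' (value 3) x 8^1 = 24
  Digit '4' (value 4) x 8^0 = 4
Sum = 5788

5788


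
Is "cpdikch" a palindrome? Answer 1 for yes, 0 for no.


Input: cpdikch
Reversed: hckidpc
  Compare pos 0 ('c') with pos 6 ('h'): MISMATCH
  Compare pos 1 ('p') with pos 5 ('c'): MISMATCH
  Compare pos 2 ('d') with pos 4 ('k'): MISMATCH
Result: not a palindrome

0


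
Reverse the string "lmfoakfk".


Input: lmfoakfk
Reading characters right to left:
  Position 7: 'k'
  Position 6: 'f'
  Position 5: 'k'
  Position 4: 'a'
  Position 3: 'o'
  Position 2: 'f'
  Position 1: 'm'
  Position 0: 'l'
Reversed: kfkaofml

kfkaofml


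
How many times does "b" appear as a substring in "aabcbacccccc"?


Searching for "b" in "aabcbacccccc"
Scanning each position:
  Position 0: "a" => no
  Position 1: "a" => no
  Position 2: "b" => MATCH
  Position 3: "c" => no
  Position 4: "b" => MATCH
  Position 5: "a" => no
  Position 6: "c" => no
  Position 7: "c" => no
  Position 8: "c" => no
  Position 9: "c" => no
  Position 10: "c" => no
  Position 11: "c" => no
Total occurrences: 2

2


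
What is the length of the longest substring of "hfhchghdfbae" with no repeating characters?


Input: "hfhchghdfbae"
Sliding window (track last position of each char):
  Position 0 ('h'): window [0,0] length 1 -- new best
  Position 1 ('f'): window [0,1] length 2 -- new best
  Position 2 ('h'): repeat (last at 0), move window start to 1
  Position 2 ('h'): window [1,2] length 2
  Position 3 ('c'): window [1,3] length 3 -- new best
  Position 4 ('h'): repeat (last at 2), move window start to 3
  Position 4 ('h'): window [3,4] length 2
  Position 5 ('g'): window [3,5] length 3
  Position 6 ('h'): repeat (last at 4), move window start to 5
  Position 6 ('h'): window [5,6] length 2
  Position 7 ('d'): window [5,7] length 3
  Position 8 ('f'): window [5,8] length 4 -- new best
  Position 9 ('b'): window [5,9] length 5 -- new best
  Position 10 ('a'): window [5,10] length 6 -- new best
  Position 11 ('e'): window [5,11] length 7 -- new best
Longest substring with no repeats: "ghdfbae" with length 7

7


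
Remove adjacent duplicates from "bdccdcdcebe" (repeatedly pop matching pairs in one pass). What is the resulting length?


Input: bdccdcdcebe
Stack-based adjacent duplicate removal:
  Read 'b': push. Stack: b
  Read 'd': push. Stack: bd
  Read 'c': push. Stack: bdc
  Read 'c': matches stack top 'c' => pop. Stack: bd
  Read 'd': matches stack top 'd' => pop. Stack: b
  Read 'c': push. Stack: bc
  Read 'd': push. Stack: bcd
  Read 'c': push. Stack: bcdc
  Read 'e': push. Stack: bcdce
  Read 'b': push. Stack: bcdceb
  Read 'e': push. Stack: bcdcebe
Final stack: "bcdcebe" (length 7)

7


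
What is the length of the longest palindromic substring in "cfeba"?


Input: "cfeba"
Checking substrings for palindromes:
  No multi-char palindromic substrings found
Longest palindromic substring: "c" with length 1

1


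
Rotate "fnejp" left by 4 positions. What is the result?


Input: "fnejp", rotate left by 4
First 4 characters: "fnej"
Remaining characters: "p"
Concatenate remaining + first: "p" + "fnej" = "pfnej"

pfnej


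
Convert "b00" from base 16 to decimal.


Input: "b00" in base 16
Positional expansion:
  Digit 'b' (value 11) x 16^2 = 2816
  Digit '0' (value 0) x 16^1 = 0
  Digit '0' (value 0) x 16^0 = 0
Sum = 2816

2816


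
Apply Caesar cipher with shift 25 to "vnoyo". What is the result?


Caesar cipher: shift "vnoyo" by 25
  'v' (pos 21) + 25 = pos 20 = 'u'
  'n' (pos 13) + 25 = pos 12 = 'm'
  'o' (pos 14) + 25 = pos 13 = 'n'
  'y' (pos 24) + 25 = pos 23 = 'x'
  'o' (pos 14) + 25 = pos 13 = 'n'
Result: umnxn

umnxn


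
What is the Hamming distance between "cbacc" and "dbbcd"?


Comparing "cbacc" and "dbbcd" position by position:
  Position 0: 'c' vs 'd' => differ
  Position 1: 'b' vs 'b' => same
  Position 2: 'a' vs 'b' => differ
  Position 3: 'c' vs 'c' => same
  Position 4: 'c' vs 'd' => differ
Total differences (Hamming distance): 3

3


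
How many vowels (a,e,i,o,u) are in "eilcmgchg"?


Input: eilcmgchg
Checking each character:
  'e' at position 0: vowel (running total: 1)
  'i' at position 1: vowel (running total: 2)
  'l' at position 2: consonant
  'c' at position 3: consonant
  'm' at position 4: consonant
  'g' at position 5: consonant
  'c' at position 6: consonant
  'h' at position 7: consonant
  'g' at position 8: consonant
Total vowels: 2

2


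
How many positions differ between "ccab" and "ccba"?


Comparing "ccab" and "ccba" position by position:
  Position 0: 'c' vs 'c' => same
  Position 1: 'c' vs 'c' => same
  Position 2: 'a' vs 'b' => DIFFER
  Position 3: 'b' vs 'a' => DIFFER
Positions that differ: 2

2


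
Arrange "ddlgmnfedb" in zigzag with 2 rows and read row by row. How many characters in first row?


Zigzag "ddlgmnfedb" into 2 rows:
Placing characters:
  'd' => row 0
  'd' => row 1
  'l' => row 0
  'g' => row 1
  'm' => row 0
  'n' => row 1
  'f' => row 0
  'e' => row 1
  'd' => row 0
  'b' => row 1
Rows:
  Row 0: "dlmfd"
  Row 1: "dgneb"
First row length: 5

5


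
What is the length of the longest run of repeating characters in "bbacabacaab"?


Input: "bbacabacaab"
Scanning for longest run:
  Position 1 ('b'): continues run of 'b', length=2
  Position 2 ('a'): new char, reset run to 1
  Position 3 ('c'): new char, reset run to 1
  Position 4 ('a'): new char, reset run to 1
  Position 5 ('b'): new char, reset run to 1
  Position 6 ('a'): new char, reset run to 1
  Position 7 ('c'): new char, reset run to 1
  Position 8 ('a'): new char, reset run to 1
  Position 9 ('a'): continues run of 'a', length=2
  Position 10 ('b'): new char, reset run to 1
Longest run: 'b' with length 2

2


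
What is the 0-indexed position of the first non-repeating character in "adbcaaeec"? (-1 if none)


Input: adbcaaeec
Character frequencies:
  'a': 3
  'b': 1
  'c': 2
  'd': 1
  'e': 2
Scanning left to right for freq == 1:
  Position 0 ('a'): freq=3, skip
  Position 1 ('d'): unique! => answer = 1

1


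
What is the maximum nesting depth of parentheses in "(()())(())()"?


Input: "(()())(())()"
Tracking depth:
  Position 0 '(': depth becomes 1
  Position 1 '(': depth becomes 2
  Position 2 ')': depth becomes 1
  Position 3 '(': depth becomes 2
  Position 4 ')': depth becomes 1
  Position 5 ')': depth becomes 0
  Position 6 '(': depth becomes 1
  Position 7 '(': depth becomes 2
  Position 8 ')': depth becomes 1
  Position 9 ')': depth becomes 0
  Position 10 '(': depth becomes 1
  Position 11 ')': depth becomes 0
Maximum depth reached: 2

2


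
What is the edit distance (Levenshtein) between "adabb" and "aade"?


Computing edit distance: "adabb" -> "aade"
DP table:
           a    a    d    e
      0    1    2    3    4
  a   1    0    1    2    3
  d   2    1    1    1    2
  a   3    2    1    2    2
  b   4    3    2    2    3
  b   5    4    3    3    3
Edit distance = dp[5][4] = 3

3


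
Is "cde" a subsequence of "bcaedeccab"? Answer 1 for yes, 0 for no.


Check if "cde" is a subsequence of "bcaedeccab"
Greedy scan:
  Position 0 ('b'): no match needed
  Position 1 ('c'): matches sub[0] = 'c'
  Position 2 ('a'): no match needed
  Position 3 ('e'): no match needed
  Position 4 ('d'): matches sub[1] = 'd'
  Position 5 ('e'): matches sub[2] = 'e'
  Position 6 ('c'): no match needed
  Position 7 ('c'): no match needed
  Position 8 ('a'): no match needed
  Position 9 ('b'): no match needed
All 3 characters matched => is a subsequence

1


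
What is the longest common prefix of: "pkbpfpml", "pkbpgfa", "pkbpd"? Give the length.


Words: pkbpfpml, pkbpgfa, pkbpd
  Position 0: all 'p' => match
  Position 1: all 'k' => match
  Position 2: all 'b' => match
  Position 3: all 'p' => match
  Position 4: ('f', 'g', 'd') => mismatch, stop
LCP = "pkbp" (length 4)

4


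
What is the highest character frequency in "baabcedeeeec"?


Input: baabcedeeeec
Character counts:
  'a': 2
  'b': 2
  'c': 2
  'd': 1
  'e': 5
Maximum frequency: 5

5


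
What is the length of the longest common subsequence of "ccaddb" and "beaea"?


LCS of "ccaddb" and "beaea"
DP table:
           b    e    a    e    a
      0    0    0    0    0    0
  c   0    0    0    0    0    0
  c   0    0    0    0    0    0
  a   0    0    0    1    1    1
  d   0    0    0    1    1    1
  d   0    0    0    1    1    1
  b   0    1    1    1    1    1
LCS length = dp[6][5] = 1

1


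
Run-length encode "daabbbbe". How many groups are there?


Input: daabbbbe
Scanning for consecutive runs:
  Group 1: 'd' x 1 (positions 0-0)
  Group 2: 'a' x 2 (positions 1-2)
  Group 3: 'b' x 4 (positions 3-6)
  Group 4: 'e' x 1 (positions 7-7)
Total groups: 4

4


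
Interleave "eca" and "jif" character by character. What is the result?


Interleaving "eca" and "jif":
  Position 0: 'e' from first, 'j' from second => "ej"
  Position 1: 'c' from first, 'i' from second => "ci"
  Position 2: 'a' from first, 'f' from second => "af"
Result: ejciaf

ejciaf


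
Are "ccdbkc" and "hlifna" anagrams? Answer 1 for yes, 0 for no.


Strings: "ccdbkc", "hlifna"
Sorted first:  bcccdk
Sorted second: afhiln
Differ at position 0: 'b' vs 'a' => not anagrams

0


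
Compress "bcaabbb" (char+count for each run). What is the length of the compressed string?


Input: bcaabbb
Runs:
  'b' x 1 => "b1"
  'c' x 1 => "c1"
  'a' x 2 => "a2"
  'b' x 3 => "b3"
Compressed: "b1c1a2b3"
Compressed length: 8

8


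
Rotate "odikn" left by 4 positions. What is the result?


Input: "odikn", rotate left by 4
First 4 characters: "odik"
Remaining characters: "n"
Concatenate remaining + first: "n" + "odik" = "nodik"

nodik


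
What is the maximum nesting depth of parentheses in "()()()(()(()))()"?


Input: "()()()(()(()))()"
Tracking depth:
  Position 0 '(': depth becomes 1
  Position 1 ')': depth becomes 0
  Position 2 '(': depth becomes 1
  Position 3 ')': depth becomes 0
  Position 4 '(': depth becomes 1
  Position 5 ')': depth becomes 0
  Position 6 '(': depth becomes 1
  Position 7 '(': depth becomes 2
  Position 8 ')': depth becomes 1
  Position 9 '(': depth becomes 2
  Position 10 '(': depth becomes 3
  Position 11 ')': depth becomes 2
  Position 12 ')': depth becomes 1
  Position 13 ')': depth becomes 0
  Position 14 '(': depth becomes 1
  Position 15 ')': depth becomes 0
Maximum depth reached: 3

3


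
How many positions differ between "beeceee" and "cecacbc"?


Comparing "beeceee" and "cecacbc" position by position:
  Position 0: 'b' vs 'c' => DIFFER
  Position 1: 'e' vs 'e' => same
  Position 2: 'e' vs 'c' => DIFFER
  Position 3: 'c' vs 'a' => DIFFER
  Position 4: 'e' vs 'c' => DIFFER
  Position 5: 'e' vs 'b' => DIFFER
  Position 6: 'e' vs 'c' => DIFFER
Positions that differ: 6

6


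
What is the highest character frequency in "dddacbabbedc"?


Input: dddacbabbedc
Character counts:
  'a': 2
  'b': 3
  'c': 2
  'd': 4
  'e': 1
Maximum frequency: 4

4


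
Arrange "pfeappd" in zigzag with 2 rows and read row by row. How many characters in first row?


Zigzag "pfeappd" into 2 rows:
Placing characters:
  'p' => row 0
  'f' => row 1
  'e' => row 0
  'a' => row 1
  'p' => row 0
  'p' => row 1
  'd' => row 0
Rows:
  Row 0: "pepd"
  Row 1: "fap"
First row length: 4

4


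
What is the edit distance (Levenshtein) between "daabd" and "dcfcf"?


Computing edit distance: "daabd" -> "dcfcf"
DP table:
           d    c    f    c    f
      0    1    2    3    4    5
  d   1    0    1    2    3    4
  a   2    1    1    2    3    4
  a   3    2    2    2    3    4
  b   4    3    3    3    3    4
  d   5    4    4    4    4    4
Edit distance = dp[5][5] = 4

4


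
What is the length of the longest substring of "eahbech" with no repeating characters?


Input: "eahbech"
Sliding window (track last position of each char):
  Position 0 ('e'): window [0,0] length 1 -- new best
  Position 1 ('a'): window [0,1] length 2 -- new best
  Position 2 ('h'): window [0,2] length 3 -- new best
  Position 3 ('b'): window [0,3] length 4 -- new best
  Position 4 ('e'): repeat (last at 0), move window start to 1
  Position 4 ('e'): window [1,4] length 4
  Position 5 ('c'): window [1,5] length 5 -- new best
  Position 6 ('h'): repeat (last at 2), move window start to 3
  Position 6 ('h'): window [3,6] length 4
Longest substring with no repeats: "ahbec" with length 5

5


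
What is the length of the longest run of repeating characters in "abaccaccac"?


Input: "abaccaccac"
Scanning for longest run:
  Position 1 ('b'): new char, reset run to 1
  Position 2 ('a'): new char, reset run to 1
  Position 3 ('c'): new char, reset run to 1
  Position 4 ('c'): continues run of 'c', length=2
  Position 5 ('a'): new char, reset run to 1
  Position 6 ('c'): new char, reset run to 1
  Position 7 ('c'): continues run of 'c', length=2
  Position 8 ('a'): new char, reset run to 1
  Position 9 ('c'): new char, reset run to 1
Longest run: 'c' with length 2

2


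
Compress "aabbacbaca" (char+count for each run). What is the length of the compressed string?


Input: aabbacbaca
Runs:
  'a' x 2 => "a2"
  'b' x 2 => "b2"
  'a' x 1 => "a1"
  'c' x 1 => "c1"
  'b' x 1 => "b1"
  'a' x 1 => "a1"
  'c' x 1 => "c1"
  'a' x 1 => "a1"
Compressed: "a2b2a1c1b1a1c1a1"
Compressed length: 16

16


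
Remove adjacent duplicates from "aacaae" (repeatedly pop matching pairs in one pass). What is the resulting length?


Input: aacaae
Stack-based adjacent duplicate removal:
  Read 'a': push. Stack: a
  Read 'a': matches stack top 'a' => pop. Stack: (empty)
  Read 'c': push. Stack: c
  Read 'a': push. Stack: ca
  Read 'a': matches stack top 'a' => pop. Stack: c
  Read 'e': push. Stack: ce
Final stack: "ce" (length 2)

2


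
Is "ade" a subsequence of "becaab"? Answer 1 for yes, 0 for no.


Check if "ade" is a subsequence of "becaab"
Greedy scan:
  Position 0 ('b'): no match needed
  Position 1 ('e'): no match needed
  Position 2 ('c'): no match needed
  Position 3 ('a'): matches sub[0] = 'a'
  Position 4 ('a'): no match needed
  Position 5 ('b'): no match needed
Only matched 1/3 characters => not a subsequence

0


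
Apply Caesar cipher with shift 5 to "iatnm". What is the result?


Caesar cipher: shift "iatnm" by 5
  'i' (pos 8) + 5 = pos 13 = 'n'
  'a' (pos 0) + 5 = pos 5 = 'f'
  't' (pos 19) + 5 = pos 24 = 'y'
  'n' (pos 13) + 5 = pos 18 = 's'
  'm' (pos 12) + 5 = pos 17 = 'r'
Result: nfysr

nfysr


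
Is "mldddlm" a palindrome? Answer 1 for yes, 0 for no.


Input: mldddlm
Reversed: mldddlm
  Compare pos 0 ('m') with pos 6 ('m'): match
  Compare pos 1 ('l') with pos 5 ('l'): match
  Compare pos 2 ('d') with pos 4 ('d'): match
Result: palindrome

1


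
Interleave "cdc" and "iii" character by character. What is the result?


Interleaving "cdc" and "iii":
  Position 0: 'c' from first, 'i' from second => "ci"
  Position 1: 'd' from first, 'i' from second => "di"
  Position 2: 'c' from first, 'i' from second => "ci"
Result: cidici

cidici


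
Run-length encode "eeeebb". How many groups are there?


Input: eeeebb
Scanning for consecutive runs:
  Group 1: 'e' x 4 (positions 0-3)
  Group 2: 'b' x 2 (positions 4-5)
Total groups: 2

2


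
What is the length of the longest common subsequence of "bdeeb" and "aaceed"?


LCS of "bdeeb" and "aaceed"
DP table:
           a    a    c    e    e    d
      0    0    0    0    0    0    0
  b   0    0    0    0    0    0    0
  d   0    0    0    0    0    0    1
  e   0    0    0    0    1    1    1
  e   0    0    0    0    1    2    2
  b   0    0    0    0    1    2    2
LCS length = dp[5][6] = 2

2


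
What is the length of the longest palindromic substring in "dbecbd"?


Input: "dbecbd"
Checking substrings for palindromes:
  No multi-char palindromic substrings found
Longest palindromic substring: "d" with length 1

1


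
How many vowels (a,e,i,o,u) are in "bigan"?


Input: bigan
Checking each character:
  'b' at position 0: consonant
  'i' at position 1: vowel (running total: 1)
  'g' at position 2: consonant
  'a' at position 3: vowel (running total: 2)
  'n' at position 4: consonant
Total vowels: 2

2


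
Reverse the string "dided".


Input: dided
Reading characters right to left:
  Position 4: 'd'
  Position 3: 'e'
  Position 2: 'd'
  Position 1: 'i'
  Position 0: 'd'
Reversed: dedid

dedid


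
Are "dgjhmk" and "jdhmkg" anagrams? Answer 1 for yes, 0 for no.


Strings: "dgjhmk", "jdhmkg"
Sorted first:  dghjkm
Sorted second: dghjkm
Sorted forms match => anagrams

1


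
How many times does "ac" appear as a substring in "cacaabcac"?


Searching for "ac" in "cacaabcac"
Scanning each position:
  Position 0: "ca" => no
  Position 1: "ac" => MATCH
  Position 2: "ca" => no
  Position 3: "aa" => no
  Position 4: "ab" => no
  Position 5: "bc" => no
  Position 6: "ca" => no
  Position 7: "ac" => MATCH
Total occurrences: 2

2


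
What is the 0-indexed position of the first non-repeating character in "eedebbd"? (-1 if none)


Input: eedebbd
Character frequencies:
  'b': 2
  'd': 2
  'e': 3
Scanning left to right for freq == 1:
  Position 0 ('e'): freq=3, skip
  Position 1 ('e'): freq=3, skip
  Position 2 ('d'): freq=2, skip
  Position 3 ('e'): freq=3, skip
  Position 4 ('b'): freq=2, skip
  Position 5 ('b'): freq=2, skip
  Position 6 ('d'): freq=2, skip
  No unique character found => answer = -1

-1


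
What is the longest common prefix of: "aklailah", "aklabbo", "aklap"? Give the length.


Words: aklailah, aklabbo, aklap
  Position 0: all 'a' => match
  Position 1: all 'k' => match
  Position 2: all 'l' => match
  Position 3: all 'a' => match
  Position 4: ('i', 'b', 'p') => mismatch, stop
LCP = "akla" (length 4)

4


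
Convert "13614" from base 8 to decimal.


Input: "13614" in base 8
Positional expansion:
  Digit '1' (value 1) x 8^4 = 4096
  Digit '3' (value 3) x 8^3 = 1536
  Digit '6' (value 6) x 8^2 = 384
  Digit '1' (value 1) x 8^1 = 8
  Digit '4' (value 4) x 8^0 = 4
Sum = 6028

6028


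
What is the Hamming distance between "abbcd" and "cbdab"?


Comparing "abbcd" and "cbdab" position by position:
  Position 0: 'a' vs 'c' => differ
  Position 1: 'b' vs 'b' => same
  Position 2: 'b' vs 'd' => differ
  Position 3: 'c' vs 'a' => differ
  Position 4: 'd' vs 'b' => differ
Total differences (Hamming distance): 4

4


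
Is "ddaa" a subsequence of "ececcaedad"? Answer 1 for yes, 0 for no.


Check if "ddaa" is a subsequence of "ececcaedad"
Greedy scan:
  Position 0 ('e'): no match needed
  Position 1 ('c'): no match needed
  Position 2 ('e'): no match needed
  Position 3 ('c'): no match needed
  Position 4 ('c'): no match needed
  Position 5 ('a'): no match needed
  Position 6 ('e'): no match needed
  Position 7 ('d'): matches sub[0] = 'd'
  Position 8 ('a'): no match needed
  Position 9 ('d'): matches sub[1] = 'd'
Only matched 2/4 characters => not a subsequence

0


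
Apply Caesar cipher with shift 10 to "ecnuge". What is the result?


Caesar cipher: shift "ecnuge" by 10
  'e' (pos 4) + 10 = pos 14 = 'o'
  'c' (pos 2) + 10 = pos 12 = 'm'
  'n' (pos 13) + 10 = pos 23 = 'x'
  'u' (pos 20) + 10 = pos 4 = 'e'
  'g' (pos 6) + 10 = pos 16 = 'q'
  'e' (pos 4) + 10 = pos 14 = 'o'
Result: omxeqo

omxeqo


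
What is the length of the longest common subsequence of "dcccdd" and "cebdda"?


LCS of "dcccdd" and "cebdda"
DP table:
           c    e    b    d    d    a
      0    0    0    0    0    0    0
  d   0    0    0    0    1    1    1
  c   0    1    1    1    1    1    1
  c   0    1    1    1    1    1    1
  c   0    1    1    1    1    1    1
  d   0    1    1    1    2    2    2
  d   0    1    1    1    2    3    3
LCS length = dp[6][6] = 3

3


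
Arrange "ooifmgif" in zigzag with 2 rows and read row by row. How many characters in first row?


Zigzag "ooifmgif" into 2 rows:
Placing characters:
  'o' => row 0
  'o' => row 1
  'i' => row 0
  'f' => row 1
  'm' => row 0
  'g' => row 1
  'i' => row 0
  'f' => row 1
Rows:
  Row 0: "oimi"
  Row 1: "ofgf"
First row length: 4

4


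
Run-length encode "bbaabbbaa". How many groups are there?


Input: bbaabbbaa
Scanning for consecutive runs:
  Group 1: 'b' x 2 (positions 0-1)
  Group 2: 'a' x 2 (positions 2-3)
  Group 3: 'b' x 3 (positions 4-6)
  Group 4: 'a' x 2 (positions 7-8)
Total groups: 4

4


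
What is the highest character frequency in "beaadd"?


Input: beaadd
Character counts:
  'a': 2
  'b': 1
  'd': 2
  'e': 1
Maximum frequency: 2

2


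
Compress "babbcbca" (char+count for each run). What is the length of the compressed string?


Input: babbcbca
Runs:
  'b' x 1 => "b1"
  'a' x 1 => "a1"
  'b' x 2 => "b2"
  'c' x 1 => "c1"
  'b' x 1 => "b1"
  'c' x 1 => "c1"
  'a' x 1 => "a1"
Compressed: "b1a1b2c1b1c1a1"
Compressed length: 14

14


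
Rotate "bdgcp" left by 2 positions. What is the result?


Input: "bdgcp", rotate left by 2
First 2 characters: "bd"
Remaining characters: "gcp"
Concatenate remaining + first: "gcp" + "bd" = "gcpbd"

gcpbd


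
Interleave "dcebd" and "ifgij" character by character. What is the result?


Interleaving "dcebd" and "ifgij":
  Position 0: 'd' from first, 'i' from second => "di"
  Position 1: 'c' from first, 'f' from second => "cf"
  Position 2: 'e' from first, 'g' from second => "eg"
  Position 3: 'b' from first, 'i' from second => "bi"
  Position 4: 'd' from first, 'j' from second => "dj"
Result: dicfegbidj

dicfegbidj


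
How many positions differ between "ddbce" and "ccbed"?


Comparing "ddbce" and "ccbed" position by position:
  Position 0: 'd' vs 'c' => DIFFER
  Position 1: 'd' vs 'c' => DIFFER
  Position 2: 'b' vs 'b' => same
  Position 3: 'c' vs 'e' => DIFFER
  Position 4: 'e' vs 'd' => DIFFER
Positions that differ: 4

4


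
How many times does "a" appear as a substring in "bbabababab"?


Searching for "a" in "bbabababab"
Scanning each position:
  Position 0: "b" => no
  Position 1: "b" => no
  Position 2: "a" => MATCH
  Position 3: "b" => no
  Position 4: "a" => MATCH
  Position 5: "b" => no
  Position 6: "a" => MATCH
  Position 7: "b" => no
  Position 8: "a" => MATCH
  Position 9: "b" => no
Total occurrences: 4

4


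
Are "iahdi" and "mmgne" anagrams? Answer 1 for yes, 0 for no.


Strings: "iahdi", "mmgne"
Sorted first:  adhii
Sorted second: egmmn
Differ at position 0: 'a' vs 'e' => not anagrams

0


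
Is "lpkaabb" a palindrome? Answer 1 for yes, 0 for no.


Input: lpkaabb
Reversed: bbaakpl
  Compare pos 0 ('l') with pos 6 ('b'): MISMATCH
  Compare pos 1 ('p') with pos 5 ('b'): MISMATCH
  Compare pos 2 ('k') with pos 4 ('a'): MISMATCH
Result: not a palindrome

0


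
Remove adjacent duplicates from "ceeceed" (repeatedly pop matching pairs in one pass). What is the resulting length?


Input: ceeceed
Stack-based adjacent duplicate removal:
  Read 'c': push. Stack: c
  Read 'e': push. Stack: ce
  Read 'e': matches stack top 'e' => pop. Stack: c
  Read 'c': matches stack top 'c' => pop. Stack: (empty)
  Read 'e': push. Stack: e
  Read 'e': matches stack top 'e' => pop. Stack: (empty)
  Read 'd': push. Stack: d
Final stack: "d" (length 1)

1


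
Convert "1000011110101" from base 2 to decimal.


Input: "1000011110101" in base 2
Positional expansion:
  Digit '1' (value 1) x 2^12 = 4096
  Digit '0' (value 0) x 2^11 = 0
  Digit '0' (value 0) x 2^10 = 0
  Digit '0' (value 0) x 2^9 = 0
  Digit '0' (value 0) x 2^8 = 0
  Digit '1' (value 1) x 2^7 = 128
  Digit '1' (value 1) x 2^6 = 64
  Digit '1' (value 1) x 2^5 = 32
  Digit '1' (value 1) x 2^4 = 16
  Digit '0' (value 0) x 2^3 = 0
  Digit '1' (value 1) x 2^2 = 4
  Digit '0' (value 0) x 2^1 = 0
  Digit '1' (value 1) x 2^0 = 1
Sum = 4341

4341


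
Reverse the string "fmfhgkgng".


Input: fmfhgkgng
Reading characters right to left:
  Position 8: 'g'
  Position 7: 'n'
  Position 6: 'g'
  Position 5: 'k'
  Position 4: 'g'
  Position 3: 'h'
  Position 2: 'f'
  Position 1: 'm'
  Position 0: 'f'
Reversed: gngkghfmf

gngkghfmf


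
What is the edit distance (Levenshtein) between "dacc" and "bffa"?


Computing edit distance: "dacc" -> "bffa"
DP table:
           b    f    f    a
      0    1    2    3    4
  d   1    1    2    3    4
  a   2    2    2    3    3
  c   3    3    3    3    4
  c   4    4    4    4    4
Edit distance = dp[4][4] = 4

4


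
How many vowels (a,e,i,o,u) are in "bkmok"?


Input: bkmok
Checking each character:
  'b' at position 0: consonant
  'k' at position 1: consonant
  'm' at position 2: consonant
  'o' at position 3: vowel (running total: 1)
  'k' at position 4: consonant
Total vowels: 1

1


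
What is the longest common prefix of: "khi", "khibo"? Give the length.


Words: khi, khibo
  Position 0: all 'k' => match
  Position 1: all 'h' => match
  Position 2: all 'i' => match
LCP = "khi" (length 3)

3


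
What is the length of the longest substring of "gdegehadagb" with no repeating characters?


Input: "gdegehadagb"
Sliding window (track last position of each char):
  Position 0 ('g'): window [0,0] length 1 -- new best
  Position 1 ('d'): window [0,1] length 2 -- new best
  Position 2 ('e'): window [0,2] length 3 -- new best
  Position 3 ('g'): repeat (last at 0), move window start to 1
  Position 3 ('g'): window [1,3] length 3
  Position 4 ('e'): repeat (last at 2), move window start to 3
  Position 4 ('e'): window [3,4] length 2
  Position 5 ('h'): window [3,5] length 3
  Position 6 ('a'): window [3,6] length 4 -- new best
  Position 7 ('d'): window [3,7] length 5 -- new best
  Position 8 ('a'): repeat (last at 6), move window start to 7
  Position 8 ('a'): window [7,8] length 2
  Position 9 ('g'): window [7,9] length 3
  Position 10 ('b'): window [7,10] length 4
Longest substring with no repeats: "gehad" with length 5

5


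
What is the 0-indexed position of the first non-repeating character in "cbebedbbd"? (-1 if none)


Input: cbebedbbd
Character frequencies:
  'b': 4
  'c': 1
  'd': 2
  'e': 2
Scanning left to right for freq == 1:
  Position 0 ('c'): unique! => answer = 0

0


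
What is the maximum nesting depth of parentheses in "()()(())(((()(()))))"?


Input: "()()(())(((()(()))))"
Tracking depth:
  Position 0 '(': depth becomes 1
  Position 1 ')': depth becomes 0
  Position 2 '(': depth becomes 1
  Position 3 ')': depth becomes 0
  Position 4 '(': depth becomes 1
  Position 5 '(': depth becomes 2
  Position 6 ')': depth becomes 1
  Position 7 ')': depth becomes 0
  Position 8 '(': depth becomes 1
  Position 9 '(': depth becomes 2
  Position 10 '(': depth becomes 3
  Position 11 '(': depth becomes 4
  Position 12 ')': depth becomes 3
  Position 13 '(': depth becomes 4
  Position 14 '(': depth becomes 5
  Position 15 ')': depth becomes 4
  Position 16 ')': depth becomes 3
  Position 17 ')': depth becomes 2
  Position 18 ')': depth becomes 1
  Position 19 ')': depth becomes 0
Maximum depth reached: 5

5


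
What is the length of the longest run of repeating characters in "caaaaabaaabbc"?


Input: "caaaaabaaabbc"
Scanning for longest run:
  Position 1 ('a'): new char, reset run to 1
  Position 2 ('a'): continues run of 'a', length=2
  Position 3 ('a'): continues run of 'a', length=3
  Position 4 ('a'): continues run of 'a', length=4
  Position 5 ('a'): continues run of 'a', length=5
  Position 6 ('b'): new char, reset run to 1
  Position 7 ('a'): new char, reset run to 1
  Position 8 ('a'): continues run of 'a', length=2
  Position 9 ('a'): continues run of 'a', length=3
  Position 10 ('b'): new char, reset run to 1
  Position 11 ('b'): continues run of 'b', length=2
  Position 12 ('c'): new char, reset run to 1
Longest run: 'a' with length 5

5


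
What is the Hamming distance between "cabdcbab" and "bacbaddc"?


Comparing "cabdcbab" and "bacbaddc" position by position:
  Position 0: 'c' vs 'b' => differ
  Position 1: 'a' vs 'a' => same
  Position 2: 'b' vs 'c' => differ
  Position 3: 'd' vs 'b' => differ
  Position 4: 'c' vs 'a' => differ
  Position 5: 'b' vs 'd' => differ
  Position 6: 'a' vs 'd' => differ
  Position 7: 'b' vs 'c' => differ
Total differences (Hamming distance): 7

7


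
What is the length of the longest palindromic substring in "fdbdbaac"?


Input: "fdbdbaac"
Checking substrings for palindromes:
  [1:4] "dbd" (len 3) => palindrome
  [2:5] "bdb" (len 3) => palindrome
  [5:7] "aa" (len 2) => palindrome
Longest palindromic substring: "dbd" with length 3

3


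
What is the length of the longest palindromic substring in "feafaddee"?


Input: "feafaddee"
Checking substrings for palindromes:
  [2:5] "afa" (len 3) => palindrome
  [5:7] "dd" (len 2) => palindrome
  [7:9] "ee" (len 2) => palindrome
Longest palindromic substring: "afa" with length 3

3


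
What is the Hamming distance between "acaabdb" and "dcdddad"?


Comparing "acaabdb" and "dcdddad" position by position:
  Position 0: 'a' vs 'd' => differ
  Position 1: 'c' vs 'c' => same
  Position 2: 'a' vs 'd' => differ
  Position 3: 'a' vs 'd' => differ
  Position 4: 'b' vs 'd' => differ
  Position 5: 'd' vs 'a' => differ
  Position 6: 'b' vs 'd' => differ
Total differences (Hamming distance): 6

6


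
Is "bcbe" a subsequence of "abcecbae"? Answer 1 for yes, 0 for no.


Check if "bcbe" is a subsequence of "abcecbae"
Greedy scan:
  Position 0 ('a'): no match needed
  Position 1 ('b'): matches sub[0] = 'b'
  Position 2 ('c'): matches sub[1] = 'c'
  Position 3 ('e'): no match needed
  Position 4 ('c'): no match needed
  Position 5 ('b'): matches sub[2] = 'b'
  Position 6 ('a'): no match needed
  Position 7 ('e'): matches sub[3] = 'e'
All 4 characters matched => is a subsequence

1


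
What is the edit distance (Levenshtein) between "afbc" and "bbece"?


Computing edit distance: "afbc" -> "bbece"
DP table:
           b    b    e    c    e
      0    1    2    3    4    5
  a   1    1    2    3    4    5
  f   2    2    2    3    4    5
  b   3    2    2    3    4    5
  c   4    3    3    3    3    4
Edit distance = dp[4][5] = 4

4


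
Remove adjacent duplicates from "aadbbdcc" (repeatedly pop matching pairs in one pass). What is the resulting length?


Input: aadbbdcc
Stack-based adjacent duplicate removal:
  Read 'a': push. Stack: a
  Read 'a': matches stack top 'a' => pop. Stack: (empty)
  Read 'd': push. Stack: d
  Read 'b': push. Stack: db
  Read 'b': matches stack top 'b' => pop. Stack: d
  Read 'd': matches stack top 'd' => pop. Stack: (empty)
  Read 'c': push. Stack: c
  Read 'c': matches stack top 'c' => pop. Stack: (empty)
Final stack: "" (length 0)

0
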